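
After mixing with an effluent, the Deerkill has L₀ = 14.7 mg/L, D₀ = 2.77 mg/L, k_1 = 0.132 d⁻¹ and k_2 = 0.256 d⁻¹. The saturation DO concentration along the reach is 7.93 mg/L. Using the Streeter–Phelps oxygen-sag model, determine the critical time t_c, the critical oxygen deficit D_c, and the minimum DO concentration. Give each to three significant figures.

At the critical point dD/dt = 0, so k_1 L₀ e^(−k_1 t) = k_2 D. Substituting D(t) from the Streeter–Phelps equation and solving for t gives
t_c = ln[(k_2/k_1)(1 − D₀(k_2−k_1)/(k_1 L₀))] / (k_2−k_1).
Here k_2−k_1 = 0.1240 d⁻¹ and 1 − D₀(k_2−k_1)/(k_1 L₀) = 1 − 2.77×0.1240/(0.132×14.7) = 0.8230, so
t_c = ln(1.939 × 0.8230) / 0.1240 = 0.4676 / 0.1240 = 3.771 d.
L(t_c) = L₀ e^(−k_1 t_c) = 14.7 × 0.6079 = 8.936 mg/L, and at the critical point k_2 D_c = k_1 L, so D_c = (0.132/0.256) × 8.936 = 4.608 mg/L.
Minimum DO = C_s − D_c = 7.93 − 4.608 = 3.322 mg/L.

t_c ≈ 3.77 d; D_c ≈ 4.61 mg/L; min DO ≈ 3.32 mg/L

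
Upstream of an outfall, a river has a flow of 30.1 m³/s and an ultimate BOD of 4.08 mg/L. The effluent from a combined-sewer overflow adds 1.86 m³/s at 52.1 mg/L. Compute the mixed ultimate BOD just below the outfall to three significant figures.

Flow-weighted mixing: C = (Q_r C_r + Q_w C_w)/(Q_r + Q_w)
= (30.1×4.08 + 1.86×52.1)/(30.1 + 1.86) = 219.7/31.96 = 6.875 mg/L.

6.87 mg/L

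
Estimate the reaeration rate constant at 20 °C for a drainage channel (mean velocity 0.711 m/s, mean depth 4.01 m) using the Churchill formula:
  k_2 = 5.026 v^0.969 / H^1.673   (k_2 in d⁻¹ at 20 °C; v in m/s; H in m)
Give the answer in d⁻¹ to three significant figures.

k_2 ≈ 0.354 d⁻¹

k_2 = 5.026 × 0.711^0.969 / 4.01^1.673 = 5.026 × 0.7186 / 10.21 = 0.3537 d⁻¹.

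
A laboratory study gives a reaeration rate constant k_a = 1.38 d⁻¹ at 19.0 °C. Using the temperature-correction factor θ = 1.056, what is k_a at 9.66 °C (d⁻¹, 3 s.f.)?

k_a(T₂) = k_a(T₁) · θ^(T₂−T₁) = 1.38 × 1.056^(9.66−19.0)
= 1.38 × 1.056^-9.34 = 1.38 × 0.6011 = 0.8296 d⁻¹.

k_a ≈ 0.830 d⁻¹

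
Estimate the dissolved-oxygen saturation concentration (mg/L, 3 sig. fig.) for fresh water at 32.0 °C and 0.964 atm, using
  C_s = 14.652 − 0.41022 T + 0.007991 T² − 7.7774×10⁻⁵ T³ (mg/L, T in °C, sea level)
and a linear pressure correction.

C_s ≈ 6.90 mg/L

At sea level: C_s = 14.652 − 0.41022×32.0 + 0.007991×32.0² − 7.7774×10⁻⁵×32.0³ = 7.159 mg/L.
Pressure correction: C_s' = 7.159 × 0.964 = 6.902 mg/L.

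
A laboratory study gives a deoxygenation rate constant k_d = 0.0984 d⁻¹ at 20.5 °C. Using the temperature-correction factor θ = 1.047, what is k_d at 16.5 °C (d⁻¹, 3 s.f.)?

k_d(T₂) = k_d(T₁) · θ^(T₂−T₁) = 0.0984 × 1.047^(16.5−20.5)
= 0.0984 × 1.047^-4.00 = 0.0984 × 0.8322 = 0.08189 d⁻¹.

k_d ≈ 0.0819 d⁻¹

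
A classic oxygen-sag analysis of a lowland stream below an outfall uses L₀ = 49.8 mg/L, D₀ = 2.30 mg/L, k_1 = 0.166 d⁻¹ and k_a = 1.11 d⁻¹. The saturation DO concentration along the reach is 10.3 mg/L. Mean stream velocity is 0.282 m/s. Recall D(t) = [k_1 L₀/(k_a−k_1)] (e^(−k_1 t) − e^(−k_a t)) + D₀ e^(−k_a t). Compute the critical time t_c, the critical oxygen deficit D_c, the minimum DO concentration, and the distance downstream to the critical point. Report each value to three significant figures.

t_c ≈ 1.69 d; D_c ≈ 5.63 mg/L; min DO ≈ 4.67 mg/L; x_c ≈ 41.2 km

At the critical point dD/dt = 0, so k_1 L₀ e^(−k_1 t) = k_a D. Substituting D(t) from the Streeter–Phelps equation and solving for t gives
t_c = ln[(k_a/k_1)(1 − D₀(k_a−k_1)/(k_1 L₀))] / (k_a−k_1).
Here k_a−k_1 = 0.9440 d⁻¹ and 1 − D₀(k_a−k_1)/(k_1 L₀) = 1 − 2.30×0.9440/(0.166×49.8) = 0.7374, so
t_c = ln(6.687 × 0.7374) / 0.9440 = 1.595 / 0.9440 = 1.690 d.
D_c = (k_1/k_a) L₀ e^(−k_1 t_c) = (0.166/1.11) × 49.8 × e^(−0.166×1.690) = 0.1495 × 49.8 × 0.7554 = 5.626 mg/L.
Minimum DO = C_s − D_c = 10.3 − 5.626 = 4.674 mg/L.
x_c = v t_c = 0.282 m/s × 1.690 d × 86400 s/d = 41180 m ≈ 41.2 km.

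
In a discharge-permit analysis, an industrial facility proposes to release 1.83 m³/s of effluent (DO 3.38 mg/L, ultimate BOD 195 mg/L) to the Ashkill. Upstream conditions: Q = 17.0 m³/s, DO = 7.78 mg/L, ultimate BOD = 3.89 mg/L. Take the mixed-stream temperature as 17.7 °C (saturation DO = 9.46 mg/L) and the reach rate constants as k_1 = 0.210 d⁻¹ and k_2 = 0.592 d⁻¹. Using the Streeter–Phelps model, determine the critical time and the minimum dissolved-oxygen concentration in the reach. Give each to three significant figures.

Mixed DO = (17.0×7.78 + 1.83×3.38)/(17.0+1.83) = 138.4/18.83 = 7.352 mg/L.
Mixed L₀ = (17.0×3.89 + 1.83×195)/(18.83) = 423.0/18.83 = 22.46 mg/L.
Initial deficit D₀ = C_s − DO₀ = 9.46 − 7.352 = 2.108 mg/L.
t_c = (1/0.3820) ln[(0.592/0.210)(1 − 2.108×0.3820/(0.210×22.46))] = 2.618 × ln(2.338) = 2.223 d.
D_c = (0.210/0.592) × 22.46 × e^(−0.210×2.223) = 0.3547 × 22.46 × 0.6270 = 4.996 mg/L.
Minimum DO = 9.46 − 4.996 = 4.464 mg/L.

t_c ≈ 2.22 d; minimum DO ≈ 4.46 mg/L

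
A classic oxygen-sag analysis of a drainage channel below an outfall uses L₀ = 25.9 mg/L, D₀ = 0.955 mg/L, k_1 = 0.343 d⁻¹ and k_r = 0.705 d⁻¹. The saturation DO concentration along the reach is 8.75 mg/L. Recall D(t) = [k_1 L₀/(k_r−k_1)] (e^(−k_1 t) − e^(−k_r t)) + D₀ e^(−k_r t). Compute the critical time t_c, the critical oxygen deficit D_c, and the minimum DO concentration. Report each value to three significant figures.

t_c ≈ 1.88 d; D_c ≈ 6.61 mg/L; min DO ≈ 2.14 mg/L

With k_r/k_1 = 2.055 and 1 − D₀(k_r−k_1)/(k_1 L₀) = 0.9611,
t_c = ln(2.055 × 0.9611) / (0.705 − 0.343) = ln(1.975) / 0.3620 = 0.6808/0.3620 = 1.881 d.
D_c = (k_1/k_r) L₀ e^(−k_1 t_c) = (0.343/0.705) × 25.9 × e^(−0.343×1.881) = 0.4865 × 25.9 × 0.5246 = 6.611 mg/L.
Minimum DO = C_s − D_c = 8.75 − 6.611 = 2.139 mg/L.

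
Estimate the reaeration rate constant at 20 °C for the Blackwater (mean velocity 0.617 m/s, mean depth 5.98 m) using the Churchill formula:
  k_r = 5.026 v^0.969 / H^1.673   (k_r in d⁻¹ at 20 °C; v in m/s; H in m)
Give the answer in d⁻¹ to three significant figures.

k_r ≈ 0.158 d⁻¹

k_r = 5.026 × 0.617^0.969 / 5.98^1.673 = 5.026 × 0.6263 / 19.93 = 0.1580 d⁻¹.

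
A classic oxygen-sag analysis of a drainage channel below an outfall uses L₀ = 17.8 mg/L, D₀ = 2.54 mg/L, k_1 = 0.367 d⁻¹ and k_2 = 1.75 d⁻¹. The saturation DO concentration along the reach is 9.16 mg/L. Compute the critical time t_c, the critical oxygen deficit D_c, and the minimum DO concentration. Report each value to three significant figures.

t_c = [1/(k_2−k_1)] ln[(k_2/k_1)(1 − D₀(k_2−k_1)/(k_1 L₀))]
= [1/(1.75−0.367)] ln[(1.75/0.367)(1 − 2.54×1.383/(0.367×17.8))]
= (1/1.383) ln[4.768 × 0.4623] = 0.7231 × ln(2.204) = 0.7231 × 0.7904 = 0.5715 d.
D_c = (k_1/k_2) L₀ e^(−k_1 t_c) = (0.367/1.75) × 17.8 × e^(−0.367×0.5715) = 0.2097 × 17.8 × 0.8108 = 3.027 mg/L.
Minimum DO = C_s − D_c = 9.16 − 3.027 = 6.133 mg/L.

t_c ≈ 0.572 d; D_c ≈ 3.03 mg/L; min DO ≈ 6.13 mg/L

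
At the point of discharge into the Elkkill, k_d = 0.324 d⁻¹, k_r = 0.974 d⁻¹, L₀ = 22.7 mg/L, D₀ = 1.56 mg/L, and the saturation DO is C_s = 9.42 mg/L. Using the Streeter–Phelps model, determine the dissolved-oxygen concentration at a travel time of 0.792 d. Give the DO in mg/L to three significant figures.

DO ≈ 5.18 mg/L

k_d L₀/(k_r−k_d) = 0.324×22.7/(0.974−0.324) = 7.355/0.6500 = 11.32 mg/L.
e^(−k_d t) = e^(−0.324×0.7920) = 0.7737; e^(−k_r t) = e^(−0.974×0.7920) = 0.4624.
D = 11.32 × (0.7737 − 0.4624) + 1.56 × 0.4624 = 3.522 + 0.7213 = 4.244 mg/L.
DO = C_s − D = 9.42 − 4.244 = 5.176 mg/L.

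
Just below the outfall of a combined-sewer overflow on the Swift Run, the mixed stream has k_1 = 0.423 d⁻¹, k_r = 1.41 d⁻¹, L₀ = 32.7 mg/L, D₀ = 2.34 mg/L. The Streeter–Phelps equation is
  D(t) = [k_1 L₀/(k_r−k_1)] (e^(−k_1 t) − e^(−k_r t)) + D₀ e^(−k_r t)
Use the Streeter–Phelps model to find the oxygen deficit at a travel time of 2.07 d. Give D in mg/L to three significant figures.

D ≈ 5.21 mg/L

k_1 L₀/(k_r−k_1) = 0.423×32.7/(1.41−0.423) = 13.83/0.9870 = 14.01 mg/L.
e^(−k_1 t) = e^(−0.423×2.070) = 0.4166; e^(−k_r t) = e^(−1.41×2.070) = 0.05400.
D = 14.01 × (0.4166 − 0.05400) + 2.34 × 0.05400 = 5.082 + 0.1264 = 5.208 mg/L.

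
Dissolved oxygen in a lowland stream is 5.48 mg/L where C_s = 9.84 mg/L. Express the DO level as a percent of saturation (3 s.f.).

55.7 % saturation

% saturation = C/C_s × 100 = 5.48/9.84 × 100 = 55.7 %.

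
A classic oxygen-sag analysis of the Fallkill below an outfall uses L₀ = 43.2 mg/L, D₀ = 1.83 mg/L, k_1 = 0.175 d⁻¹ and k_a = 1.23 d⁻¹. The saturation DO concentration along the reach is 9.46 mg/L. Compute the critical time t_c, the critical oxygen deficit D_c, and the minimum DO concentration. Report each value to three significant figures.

t_c ≈ 1.57 d; D_c ≈ 4.67 mg/L; min DO ≈ 4.79 mg/L

With k_a/k_1 = 7.029 and 1 − D₀(k_a−k_1)/(k_1 L₀) = 0.7446,
t_c = ln(7.029 × 0.7446) / (1.23 − 0.175) = ln(5.234) / 1.055 = 1.655/1.055 = 1.569 d.
L(t_c) = L₀ e^(−k_1 t_c) = 43.2 × 0.7599 = 32.83 mg/L, and at the critical point k_a D_c = k_1 L, so D_c = (0.175/1.23) × 32.83 = 4.671 mg/L.
Minimum DO = C_s − D_c = 9.46 − 4.671 = 4.789 mg/L.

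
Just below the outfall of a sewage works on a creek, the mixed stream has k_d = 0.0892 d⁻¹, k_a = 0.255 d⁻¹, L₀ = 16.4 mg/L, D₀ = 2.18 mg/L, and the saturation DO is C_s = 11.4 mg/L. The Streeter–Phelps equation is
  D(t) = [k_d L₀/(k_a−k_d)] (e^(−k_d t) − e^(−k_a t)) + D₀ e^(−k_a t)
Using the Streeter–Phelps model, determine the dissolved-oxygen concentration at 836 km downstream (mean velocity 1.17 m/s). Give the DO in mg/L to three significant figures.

DO ≈ 7.99 mg/L

Travel time t = x/v = 836 km / (1.17 m/s) = 836000 m / 1.17 m/s = 714500 s = 8.270 d.
k_d L₀/(k_a−k_d) = 0.0892×16.4/(0.255−0.0892) = 1.463/0.1658 = 8.823 mg/L.
e^(−k_d t) = e^(−0.0892×8.270) = 0.4782; e^(−k_a t) = e^(−0.255×8.270) = 0.1214.
D = 8.823 × (0.4782 − 0.1214) + 2.18 × 0.1214 = 3.148 + 0.2646 = 3.413 mg/L.
DO = C_s − D = 11.4 − 3.413 = 7.987 mg/L.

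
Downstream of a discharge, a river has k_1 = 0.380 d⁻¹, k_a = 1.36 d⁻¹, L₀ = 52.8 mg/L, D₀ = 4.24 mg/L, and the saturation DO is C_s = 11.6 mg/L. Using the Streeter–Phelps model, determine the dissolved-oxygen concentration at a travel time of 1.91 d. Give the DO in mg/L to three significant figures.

k_1 L₀/(k_a−k_1) = 0.380×52.8/(1.36−0.380) = 20.06/0.9800 = 20.47 mg/L.
e^(−k_1 t) = e^(−0.380×1.910) = 0.4839; e^(−k_a t) = e^(−1.36×1.910) = 0.07445.
D = 20.47 × (0.4839 − 0.07445) + 4.24 × 0.07445 = 8.384 + 0.3157 = 8.699 mg/L.
DO = C_s − D = 11.6 − 8.699 = 2.901 mg/L.

DO ≈ 2.90 mg/L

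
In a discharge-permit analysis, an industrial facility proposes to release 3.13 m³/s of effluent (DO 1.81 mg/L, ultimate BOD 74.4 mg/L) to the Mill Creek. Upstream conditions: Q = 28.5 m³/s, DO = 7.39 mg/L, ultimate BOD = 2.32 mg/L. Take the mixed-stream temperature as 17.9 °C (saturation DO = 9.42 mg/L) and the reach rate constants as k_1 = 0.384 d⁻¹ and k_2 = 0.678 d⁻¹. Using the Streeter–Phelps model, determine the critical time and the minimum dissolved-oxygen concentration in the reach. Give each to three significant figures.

t_c ≈ 1.14 d; minimum DO ≈ 5.96 mg/L

Mixed DO = (28.5×7.39 + 3.13×1.81)/(28.5+3.13) = 216.3/31.63 = 6.838 mg/L.
Mixed L₀ = (28.5×2.32 + 3.13×74.4)/(31.63) = 299.0/31.63 = 9.453 mg/L.
Initial deficit D₀ = C_s − DO₀ = 9.42 − 6.838 = 2.582 mg/L.
t_c = (1/0.2940) ln[(0.678/0.384)(1 − 2.582×0.2940/(0.384×9.453))] = 3.401 × ln(1.396) = 1.136 d.
D_c = (0.384/0.678) × 9.453 × e^(−0.384×1.136) = 0.5664 × 9.453 × 0.6466 = 3.462 mg/L.
Minimum DO = 9.42 − 3.462 = 5.958 mg/L.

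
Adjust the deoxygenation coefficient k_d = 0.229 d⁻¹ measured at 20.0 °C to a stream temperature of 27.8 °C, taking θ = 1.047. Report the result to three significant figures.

k_d(T₂) = k_d(T₁) · θ^(T₂−T₁) = 0.229 × 1.047^(27.8−20.0)
= 0.229 × 1.047^7.80 = 0.229 × 1.431 = 0.3277 d⁻¹.

k_d ≈ 0.328 d⁻¹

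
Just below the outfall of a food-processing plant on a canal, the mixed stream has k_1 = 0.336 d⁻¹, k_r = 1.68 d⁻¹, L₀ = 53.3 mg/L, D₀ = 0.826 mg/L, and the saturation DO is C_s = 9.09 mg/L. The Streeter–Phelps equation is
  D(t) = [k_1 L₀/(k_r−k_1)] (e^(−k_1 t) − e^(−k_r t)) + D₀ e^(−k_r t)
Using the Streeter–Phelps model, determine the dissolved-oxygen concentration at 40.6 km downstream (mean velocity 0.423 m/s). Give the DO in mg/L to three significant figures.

DO ≈ 1.85 mg/L

Travel time t = x/v = 40.6 km / (0.423 m/s) = 40600 m / 0.423 m/s = 95980 s = 1.111 d.
k_1 L₀/(k_r−k_1) = 0.336×53.3/(1.68−0.336) = 17.91/1.344 = 13.33 mg/L.
e^(−k_1 t) = e^(−0.336×1.111) = 0.6885; e^(−k_r t) = e^(−1.68×1.111) = 0.1547.
D = 13.33 × (0.6885 − 0.1547) + 0.826 × 0.1547 = 7.113 + 0.1278 = 7.241 mg/L.
DO = C_s − D = 9.09 − 7.241 = 1.849 mg/L.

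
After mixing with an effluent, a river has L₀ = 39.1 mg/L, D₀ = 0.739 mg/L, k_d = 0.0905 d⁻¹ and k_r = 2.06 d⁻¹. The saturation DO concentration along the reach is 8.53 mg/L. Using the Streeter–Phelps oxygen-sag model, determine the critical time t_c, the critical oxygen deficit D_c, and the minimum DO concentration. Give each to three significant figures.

At the critical point dD/dt = 0, so k_d L₀ e^(−k_d t) = k_r D. Substituting D(t) from the Streeter–Phelps equation and solving for t gives
t_c = ln[(k_r/k_d)(1 − D₀(k_r−k_d)/(k_d L₀))] / (k_r−k_d).
Here k_r−k_d = 1.970 d⁻¹ and 1 − D₀(k_r−k_d)/(k_d L₀) = 1 − 0.739×1.970/(0.0905×39.1) = 0.5887, so
t_c = ln(22.76 × 0.5887) / 1.970 = 2.595 / 1.970 = 1.318 d.
L(t_c) = L₀ e^(−k_d t_c) = 39.1 × 0.8876 = 34.70 mg/L, and at the critical point k_r D_c = k_d L, so D_c = (0.0905/2.06) × 34.70 = 1.525 mg/L.
Minimum DO = C_s − D_c = 8.53 − 1.525 = 7.005 mg/L.

t_c ≈ 1.32 d; D_c ≈ 1.52 mg/L; min DO ≈ 7.01 mg/L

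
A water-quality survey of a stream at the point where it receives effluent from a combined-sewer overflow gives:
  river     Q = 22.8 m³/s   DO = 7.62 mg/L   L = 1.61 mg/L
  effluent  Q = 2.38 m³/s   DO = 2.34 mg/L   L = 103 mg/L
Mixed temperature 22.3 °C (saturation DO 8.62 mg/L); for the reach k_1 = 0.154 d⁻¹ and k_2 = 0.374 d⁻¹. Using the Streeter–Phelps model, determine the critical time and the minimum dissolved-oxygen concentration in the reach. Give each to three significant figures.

t_c ≈ 3.07 d; minimum DO ≈ 5.75 mg/L

Mixed DO = (22.8×7.62 + 2.38×2.34)/(22.8+2.38) = 179.3/25.18 = 7.121 mg/L.
Mixed L₀ = (22.8×1.61 + 2.38×103)/(25.18) = 281.8/25.18 = 11.19 mg/L.
Initial deficit D₀ = C_s − DO₀ = 8.62 − 7.121 = 1.499 mg/L.
t_c = (1/0.2200) ln[(0.374/0.154)(1 − 1.499×0.2200/(0.154×11.19))] = 4.545 × ln(1.964) = 3.068 d.
D_c = (0.154/0.374) × 11.19 × e^(−0.154×3.068) = 0.4118 × 11.19 × 0.6235 = 2.874 mg/L.
Minimum DO = 8.62 − 2.874 = 5.746 mg/L.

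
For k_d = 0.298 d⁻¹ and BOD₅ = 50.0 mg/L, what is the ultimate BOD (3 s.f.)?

BOD₅ = L₀(1 − e^(−5k_d)) ⇒ L₀ = BOD₅ / (1 − e^(−5×0.298))
= 50.0 / (1 − 0.2254) = 50.0 / 0.7746 = 64.55 mg/L.

L₀ ≈ 64.5 mg/L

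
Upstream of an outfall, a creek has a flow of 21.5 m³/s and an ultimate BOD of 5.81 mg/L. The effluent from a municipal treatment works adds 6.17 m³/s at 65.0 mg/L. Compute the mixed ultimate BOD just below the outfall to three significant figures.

Flow-weighted mixing: C = (Q_r C_r + Q_w C_w)/(Q_r + Q_w)
= (21.5×5.81 + 6.17×65.0)/(21.5 + 6.17) = 526.0/27.67 = 19.01 mg/L.

19.0 mg/L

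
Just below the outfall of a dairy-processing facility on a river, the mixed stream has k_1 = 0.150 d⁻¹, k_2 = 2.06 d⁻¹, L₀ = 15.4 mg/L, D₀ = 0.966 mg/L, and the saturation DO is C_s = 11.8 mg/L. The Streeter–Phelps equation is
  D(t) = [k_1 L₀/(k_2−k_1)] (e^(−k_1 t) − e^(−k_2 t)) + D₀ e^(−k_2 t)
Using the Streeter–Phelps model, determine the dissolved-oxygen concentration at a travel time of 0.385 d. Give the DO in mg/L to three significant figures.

k_1 L₀/(k_2−k_1) = 0.150×15.4/(2.06−0.150) = 2.310/1.910 = 1.209 mg/L.
e^(−k_1 t) = e^(−0.150×0.3850) = 0.9439; e^(−k_2 t) = e^(−2.06×0.3850) = 0.4524.
D = 1.209 × (0.9439 − 0.4524) + 0.966 × 0.4524 = 0.5944 + 0.4371 = 1.031 mg/L.
DO = C_s − D = 11.8 − 1.031 = 10.77 mg/L.

DO ≈ 10.8 mg/L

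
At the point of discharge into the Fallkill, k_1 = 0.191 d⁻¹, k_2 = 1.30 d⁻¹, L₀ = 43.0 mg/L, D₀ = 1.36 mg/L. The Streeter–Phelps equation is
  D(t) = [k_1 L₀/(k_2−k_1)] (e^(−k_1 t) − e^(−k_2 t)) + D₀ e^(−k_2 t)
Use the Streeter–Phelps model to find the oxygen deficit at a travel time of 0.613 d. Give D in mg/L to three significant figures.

D ≈ 3.86 mg/L

k_1 L₀/(k_2−k_1) = 0.191×43.0/(1.30−0.191) = 8.213/1.109 = 7.406 mg/L.
e^(−k_1 t) = e^(−0.191×0.6130) = 0.8895; e^(−k_2 t) = e^(−1.30×0.6130) = 0.4507.
D = 7.406 × (0.8895 − 0.4507) + 1.36 × 0.4507 = 3.250 + 0.6130 = 3.863 mg/L.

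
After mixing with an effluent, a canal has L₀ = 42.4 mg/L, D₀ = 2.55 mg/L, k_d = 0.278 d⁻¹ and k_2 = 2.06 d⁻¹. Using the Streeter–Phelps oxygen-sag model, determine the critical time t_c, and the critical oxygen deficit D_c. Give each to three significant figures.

At the critical point dD/dt = 0, so k_d L₀ e^(−k_d t) = k_2 D. Substituting D(t) from the Streeter–Phelps equation and solving for t gives
t_c = ln[(k_2/k_d)(1 − D₀(k_2−k_d)/(k_d L₀))] / (k_2−k_d).
Here k_2−k_d = 1.782 d⁻¹ and 1 − D₀(k_2−k_d)/(k_d L₀) = 1 − 2.55×1.782/(0.278×42.4) = 0.6145, so
t_c = ln(7.410 × 0.6145) / 1.782 = 1.516 / 1.782 = 0.8507 d.
D_c = (k_d/k_2) L₀ e^(−k_d t_c) = (0.278/2.06) × 42.4 × e^(−0.278×0.8507) = 0.1350 × 42.4 × 0.7894 = 4.517 mg/L.

t_c ≈ 0.851 d; D_c ≈ 4.52 mg/L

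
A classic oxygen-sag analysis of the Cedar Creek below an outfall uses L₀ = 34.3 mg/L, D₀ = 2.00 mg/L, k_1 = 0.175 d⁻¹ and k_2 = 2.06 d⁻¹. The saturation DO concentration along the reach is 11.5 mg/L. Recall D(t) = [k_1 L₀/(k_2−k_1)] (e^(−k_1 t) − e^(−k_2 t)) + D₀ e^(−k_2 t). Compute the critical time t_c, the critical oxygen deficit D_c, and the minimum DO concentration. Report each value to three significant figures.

t_c = [1/(k_2−k_1)] ln[(k_2/k_1)(1 − D₀(k_2−k_1)/(k_1 L₀))]
= [1/(2.06−0.175)] ln[(2.06/0.175)(1 − 2.00×1.885/(0.175×34.3))]
= (1/1.885) ln[11.77 × 0.3719] = 0.5305 × ln(4.378) = 0.5305 × 1.477 = 0.7834 d.
D_c = (k_1/k_2) L₀ e^(−k_1 t_c) = (0.175/2.06) × 34.3 × e^(−0.175×0.7834) = 0.08495 × 34.3 × 0.8719 = 2.541 mg/L.
Minimum DO = C_s − D_c = 11.5 − 2.541 = 8.959 mg/L.

t_c ≈ 0.783 d; D_c ≈ 2.54 mg/L; min DO ≈ 8.96 mg/L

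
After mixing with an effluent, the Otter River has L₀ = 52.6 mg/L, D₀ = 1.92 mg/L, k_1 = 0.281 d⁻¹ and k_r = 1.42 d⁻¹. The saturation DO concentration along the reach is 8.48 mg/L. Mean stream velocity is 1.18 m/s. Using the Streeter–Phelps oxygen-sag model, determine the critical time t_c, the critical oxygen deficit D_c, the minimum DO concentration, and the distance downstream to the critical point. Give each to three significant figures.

With k_r/k_1 = 5.053 and 1 − D₀(k_r−k_1)/(k_1 L₀) = 0.8520,
t_c = ln(5.053 × 0.8520) / (1.42 − 0.281) = ln(4.306) / 1.139 = 1.460/1.139 = 1.282 d.
L(t_c) = L₀ e^(−k_1 t_c) = 52.6 × 0.6976 = 36.69 mg/L, and at the critical point k_r D_c = k_1 L, so D_c = (0.281/1.42) × 36.69 = 7.261 mg/L.
Minimum DO = C_s − D_c = 8.48 − 7.261 = 1.219 mg/L.
x_c = v t_c = 1.18 m/s × 1.282 d × 86400 s/d = 130700 m ≈ 131 km.

t_c ≈ 1.28 d; D_c ≈ 7.26 mg/L; min DO ≈ 1.22 mg/L; x_c ≈ 131 km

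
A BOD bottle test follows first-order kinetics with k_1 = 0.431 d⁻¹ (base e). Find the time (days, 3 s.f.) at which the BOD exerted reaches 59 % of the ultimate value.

t ≈ 2.07 d

y/L₀ = 1 − e^(−k_1 t) = 0.59 ⇒ e^(−k_1 t) = 0.410
t = −ln(0.410) / 0.431 = 0.8916 / 0.431 = 2.069 d.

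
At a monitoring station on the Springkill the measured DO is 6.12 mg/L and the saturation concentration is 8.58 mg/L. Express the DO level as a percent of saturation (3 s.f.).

71.3 % saturation

% saturation = C/C_s × 100 = 6.12/8.58 × 100 = 71.3 %.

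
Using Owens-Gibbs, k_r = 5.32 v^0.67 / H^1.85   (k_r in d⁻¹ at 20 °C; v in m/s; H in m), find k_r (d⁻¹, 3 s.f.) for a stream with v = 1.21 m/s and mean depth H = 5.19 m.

k_r ≈ 0.287 d⁻¹

k_r = 5.32 × 1.21^0.67 / 5.19^1.85 = 5.32 × 1.136 / 21.04 = 0.2873 d⁻¹.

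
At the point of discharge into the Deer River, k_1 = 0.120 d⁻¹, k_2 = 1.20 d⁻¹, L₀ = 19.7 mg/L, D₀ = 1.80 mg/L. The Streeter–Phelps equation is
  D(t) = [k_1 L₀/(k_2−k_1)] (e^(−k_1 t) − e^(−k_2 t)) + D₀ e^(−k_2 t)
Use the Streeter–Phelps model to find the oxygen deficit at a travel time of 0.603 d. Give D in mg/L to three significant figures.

k_1 L₀/(k_2−k_1) = 0.120×19.7/(1.20−0.120) = 2.364/1.080 = 2.189 mg/L.
e^(−k_1 t) = e^(−0.120×0.6030) = 0.9302; e^(−k_2 t) = e^(−1.20×0.6030) = 0.4850.
D = 2.189 × (0.9302 − 0.4850) + 1.80 × 0.4850 = 0.9745 + 0.8730 = 1.847 mg/L.

D ≈ 1.85 mg/L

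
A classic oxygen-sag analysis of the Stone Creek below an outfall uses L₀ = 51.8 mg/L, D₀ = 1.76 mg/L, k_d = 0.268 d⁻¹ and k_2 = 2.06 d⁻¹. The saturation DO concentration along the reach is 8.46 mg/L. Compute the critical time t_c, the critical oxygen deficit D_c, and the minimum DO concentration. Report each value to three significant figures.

At the critical point dD/dt = 0, so k_d L₀ e^(−k_d t) = k_2 D. Substituting D(t) from the Streeter–Phelps equation and solving for t gives
t_c = ln[(k_2/k_d)(1 − D₀(k_2−k_d)/(k_d L₀))] / (k_2−k_d).
Here k_2−k_d = 1.792 d⁻¹ and 1 − D₀(k_2−k_d)/(k_d L₀) = 1 − 1.76×1.792/(0.268×51.8) = 0.7728, so
t_c = ln(7.687 × 0.7728) / 1.792 = 1.782 / 1.792 = 0.9943 d.
L(t_c) = L₀ e^(−k_d t_c) = 51.8 × 0.7661 = 39.68 mg/L, and at the critical point k_2 D_c = k_d L, so D_c = (0.268/2.06) × 39.68 = 5.163 mg/L.
Minimum DO = C_s − D_c = 8.46 − 5.163 = 3.297 mg/L.

t_c ≈ 0.994 d; D_c ≈ 5.16 mg/L; min DO ≈ 3.30 mg/L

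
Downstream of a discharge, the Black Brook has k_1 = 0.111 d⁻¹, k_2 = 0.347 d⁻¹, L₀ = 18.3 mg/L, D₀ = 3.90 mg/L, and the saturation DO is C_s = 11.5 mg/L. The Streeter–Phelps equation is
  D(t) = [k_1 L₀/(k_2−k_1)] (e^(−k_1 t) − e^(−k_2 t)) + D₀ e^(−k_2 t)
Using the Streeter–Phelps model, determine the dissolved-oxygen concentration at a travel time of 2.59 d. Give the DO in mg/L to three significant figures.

k_1 L₀/(k_2−k_1) = 0.111×18.3/(0.347−0.111) = 2.031/0.2360 = 8.607 mg/L.
e^(−k_1 t) = e^(−0.111×2.590) = 0.7501; e^(−k_2 t) = e^(−0.347×2.590) = 0.4071.
D = 8.607 × (0.7501 − 0.4071) + 3.90 × 0.4071 = 2.953 + 1.588 = 4.540 mg/L.
DO = C_s − D = 11.5 − 4.540 = 6.960 mg/L.

DO ≈ 6.96 mg/L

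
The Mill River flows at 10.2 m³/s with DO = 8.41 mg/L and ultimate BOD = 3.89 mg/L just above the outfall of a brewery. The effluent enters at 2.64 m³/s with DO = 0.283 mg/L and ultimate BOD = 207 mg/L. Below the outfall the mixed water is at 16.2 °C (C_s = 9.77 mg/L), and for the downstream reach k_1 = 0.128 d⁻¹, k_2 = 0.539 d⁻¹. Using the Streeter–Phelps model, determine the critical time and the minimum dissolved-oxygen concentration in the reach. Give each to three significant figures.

t_c ≈ 2.91 d; minimum DO ≈ 2.30 mg/L

Mixed DO = (10.2×8.41 + 2.64×0.283)/(10.2+2.64) = 86.53/12.84 = 6.739 mg/L.
Mixed L₀ = (10.2×3.89 + 2.64×207)/(12.84) = 586.2/12.84 = 45.65 mg/L.
Initial deficit D₀ = C_s − DO₀ = 9.77 − 6.739 = 3.031 mg/L.
t_c = (1/0.4110) ln[(0.539/0.128)(1 − 3.031×0.4110/(0.128×45.65))] = 2.433 × ln(3.313) = 2.915 d.
D_c = (0.128/0.539) × 45.65 × e^(−0.128×2.915) = 0.2375 × 45.65 × 0.6886 = 7.465 mg/L.
Minimum DO = 9.77 − 7.465 = 2.305 mg/L.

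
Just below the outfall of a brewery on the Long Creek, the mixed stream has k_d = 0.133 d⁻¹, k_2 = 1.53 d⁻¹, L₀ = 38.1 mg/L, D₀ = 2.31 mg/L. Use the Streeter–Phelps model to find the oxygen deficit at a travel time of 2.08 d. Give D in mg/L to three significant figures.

k_d L₀/(k_2−k_d) = 0.133×38.1/(1.53−0.133) = 5.067/1.397 = 3.627 mg/L.
e^(−k_d t) = e^(−0.133×2.080) = 0.7583; e^(−k_2 t) = e^(−1.53×2.080) = 0.04149.
D = 3.627 × (0.7583 − 0.04149) + 2.31 × 0.04149 = 2.600 + 0.09583 = 2.696 mg/L.

D ≈ 2.70 mg/L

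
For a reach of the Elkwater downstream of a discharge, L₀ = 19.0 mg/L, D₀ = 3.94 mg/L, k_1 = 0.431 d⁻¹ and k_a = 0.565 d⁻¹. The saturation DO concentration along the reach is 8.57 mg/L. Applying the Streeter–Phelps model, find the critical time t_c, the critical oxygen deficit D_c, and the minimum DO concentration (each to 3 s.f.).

t_c = [1/(k_a−k_1)] ln[(k_a/k_1)(1 − D₀(k_a−k_1)/(k_1 L₀))]
= [1/(0.565−0.431)] ln[(0.565/0.431)(1 − 3.94×0.1340/(0.431×19.0))]
= (1/0.1340) ln[1.311 × 0.9355] = 7.463 × ln(1.226) = 7.463 × 0.2041 = 1.523 d.
D_c = (k_1/k_a) L₀ e^(−k_1 t_c) = (0.431/0.565) × 19.0 × e^(−0.431×1.523) = 0.7628 × 19.0 × 0.5187 = 7.518 mg/L.
Minimum DO = C_s − D_c = 8.57 − 7.518 = 1.052 mg/L.

t_c ≈ 1.52 d; D_c ≈ 7.52 mg/L; min DO ≈ 1.05 mg/L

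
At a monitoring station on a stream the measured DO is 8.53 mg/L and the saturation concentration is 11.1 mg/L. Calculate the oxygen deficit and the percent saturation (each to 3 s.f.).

D = C_s − C = 11.1 − 8.53 = 2.57 mg/L.
% saturation = 8.53/11.1 × 100 = 76.8 %.

D ≈ 2.57 mg/L; 76.8 % saturation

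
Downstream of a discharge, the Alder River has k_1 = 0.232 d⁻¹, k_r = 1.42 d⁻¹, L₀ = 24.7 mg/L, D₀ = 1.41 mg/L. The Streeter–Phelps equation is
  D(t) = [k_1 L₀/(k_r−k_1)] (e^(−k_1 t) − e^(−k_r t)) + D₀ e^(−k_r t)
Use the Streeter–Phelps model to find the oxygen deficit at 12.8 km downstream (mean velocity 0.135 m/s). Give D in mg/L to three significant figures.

Travel time t = x/v = 12.8 km / (0.135 m/s) = 12800 m / 0.135 m/s = 94810 s = 1.097 d.
k_1 L₀/(k_r−k_1) = 0.232×24.7/(1.42−0.232) = 5.730/1.188 = 4.824 mg/L.
e^(−k_1 t) = e^(−0.232×1.097) = 0.7752; e^(−k_r t) = e^(−1.42×1.097) = 0.2105.
D = 4.824 × (0.7752 − 0.2105) + 1.41 × 0.2105 = 2.724 + 0.2968 = 3.021 mg/L.

D ≈ 3.02 mg/L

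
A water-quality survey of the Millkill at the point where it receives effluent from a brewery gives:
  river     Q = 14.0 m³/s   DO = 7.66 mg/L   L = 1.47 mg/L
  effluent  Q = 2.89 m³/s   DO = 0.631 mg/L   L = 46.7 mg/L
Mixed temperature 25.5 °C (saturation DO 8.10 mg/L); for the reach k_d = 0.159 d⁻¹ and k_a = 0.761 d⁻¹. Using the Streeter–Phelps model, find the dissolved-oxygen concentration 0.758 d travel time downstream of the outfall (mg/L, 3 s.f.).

DO ≈ 6.39 mg/L

Mixed DO = (14.0×7.66 + 2.89×0.631)/(14.0+2.89) = 109.1/16.89 = 6.457 mg/L.
Mixed L₀ = (14.0×1.47 + 2.89×46.7)/(16.89) = 155.5/16.89 = 9.209 mg/L.
Initial deficit D₀ = C_s − DO₀ = 8.10 − 6.457 = 1.643 mg/L.
D(0.758) = [0.159×9.209/(0.761−0.159)](e^(−0.159×0.758) − e^(−0.761×0.758)) + 1.643 e^(−0.761×0.758)
= 2.432 × (0.8865 − 0.5617) + 1.643 × 0.5617 = 1.713 mg/L.
DO = 8.10 − 1.713 = 6.387 mg/L.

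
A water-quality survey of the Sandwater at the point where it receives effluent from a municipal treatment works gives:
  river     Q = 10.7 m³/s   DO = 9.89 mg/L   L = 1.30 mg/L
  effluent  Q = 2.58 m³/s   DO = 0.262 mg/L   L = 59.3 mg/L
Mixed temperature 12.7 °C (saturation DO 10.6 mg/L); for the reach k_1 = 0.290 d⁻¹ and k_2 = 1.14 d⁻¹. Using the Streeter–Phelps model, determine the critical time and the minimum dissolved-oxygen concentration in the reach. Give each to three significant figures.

t_c ≈ 0.527 d; minimum DO ≈ 7.86 mg/L

Mixed DO = (10.7×9.89 + 2.58×0.262)/(10.7+2.58) = 106.5/13.28 = 8.020 mg/L.
Mixed L₀ = (10.7×1.30 + 2.58×59.3)/(13.28) = 166.9/13.28 = 12.57 mg/L.
Initial deficit D₀ = C_s − DO₀ = 10.6 − 8.020 = 2.580 mg/L.
t_c = (1/0.8500) ln[(1.14/0.290)(1 − 2.580×0.8500/(0.290×12.57))] = 1.176 × ln(1.565) = 0.5272 d.
D_c = (0.290/1.14) × 12.57 × e^(−0.290×0.5272) = 0.2544 × 12.57 × 0.8582 = 2.744 mg/L.
Minimum DO = 10.6 − 2.744 = 7.856 mg/L.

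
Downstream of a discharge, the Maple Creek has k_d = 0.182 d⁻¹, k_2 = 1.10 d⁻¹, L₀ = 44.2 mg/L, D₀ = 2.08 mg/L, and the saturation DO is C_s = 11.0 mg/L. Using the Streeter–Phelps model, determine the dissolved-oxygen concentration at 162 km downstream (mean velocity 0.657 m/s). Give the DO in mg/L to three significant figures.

Travel time t = x/v = 162 km / (0.657 m/s) = 162000 m / 0.657 m/s = 246600 s = 2.854 d.
k_d L₀/(k_2−k_d) = 0.182×44.2/(1.10−0.182) = 8.044/0.9180 = 8.763 mg/L.
e^(−k_d t) = e^(−0.182×2.854) = 0.5949; e^(−k_2 t) = e^(−1.10×2.854) = 0.04331.
D = 8.763 × (0.5949 − 0.04331) + 2.08 × 0.04331 = 4.833 + 0.09009 = 4.923 mg/L.
DO = C_s − D = 11.0 − 4.923 = 6.077 mg/L.

DO ≈ 6.08 mg/L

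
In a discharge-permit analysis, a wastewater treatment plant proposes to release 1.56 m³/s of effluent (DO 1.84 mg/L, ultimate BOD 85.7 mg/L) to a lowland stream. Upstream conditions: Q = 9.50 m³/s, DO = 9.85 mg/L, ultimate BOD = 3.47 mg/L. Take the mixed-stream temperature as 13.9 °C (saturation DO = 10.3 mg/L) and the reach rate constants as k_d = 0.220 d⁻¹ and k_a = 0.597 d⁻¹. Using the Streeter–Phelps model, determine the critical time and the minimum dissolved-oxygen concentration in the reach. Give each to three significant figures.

t_c ≈ 2.12 d; minimum DO ≈ 6.82 mg/L

Mixed DO = (9.50×9.85 + 1.56×1.84)/(9.50+1.56) = 96.45/11.06 = 8.720 mg/L.
Mixed L₀ = (9.50×3.47 + 1.56×85.7)/(11.06) = 166.7/11.06 = 15.07 mg/L.
Initial deficit D₀ = C_s − DO₀ = 10.3 − 8.720 = 1.580 mg/L.
t_c = (1/0.3770) ln[(0.597/0.220)(1 − 1.580×0.3770/(0.220×15.07))] = 2.653 × ln(2.226) = 2.123 d.
D_c = (0.220/0.597) × 15.07 × e^(−0.220×2.123) = 0.3685 × 15.07 × 0.6269 = 3.481 mg/L.
Minimum DO = 10.3 − 3.481 = 6.819 mg/L.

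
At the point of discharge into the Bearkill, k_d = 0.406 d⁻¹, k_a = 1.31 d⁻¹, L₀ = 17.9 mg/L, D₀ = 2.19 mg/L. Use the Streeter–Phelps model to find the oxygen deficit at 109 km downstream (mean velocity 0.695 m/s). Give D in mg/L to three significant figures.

D ≈ 3.30 mg/L

Travel time t = x/v = 109 km / (0.695 m/s) = 109000 m / 0.695 m/s = 156800 s = 1.815 d.
k_d L₀/(k_a−k_d) = 0.406×17.9/(1.31−0.406) = 7.267/0.9040 = 8.039 mg/L.
e^(−k_d t) = e^(−0.406×1.815) = 0.4786; e^(−k_a t) = e^(−1.31×1.815) = 0.09274.
D = 8.039 × (0.4786 − 0.09274) + 2.19 × 0.09274 = 3.102 + 0.2031 = 3.305 mg/L.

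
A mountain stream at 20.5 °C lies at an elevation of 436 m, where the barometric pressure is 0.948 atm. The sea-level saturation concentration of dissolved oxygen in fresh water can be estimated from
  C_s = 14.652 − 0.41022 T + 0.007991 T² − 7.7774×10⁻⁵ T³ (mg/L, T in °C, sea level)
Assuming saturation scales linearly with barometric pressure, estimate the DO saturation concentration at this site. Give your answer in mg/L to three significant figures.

C_s ≈ 8.47 mg/L

At sea level: C_s = 14.652 − 0.41022×20.5 + 0.007991×20.5² − 7.7774×10⁻⁵×20.5³ = 8.931 mg/L.
Pressure correction: C_s' = 8.931 × 0.948 = 8.466 mg/L.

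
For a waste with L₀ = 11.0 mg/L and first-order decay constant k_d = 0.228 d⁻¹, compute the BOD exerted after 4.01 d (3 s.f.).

y_t = L₀(1 − e^(−k_d t)) = 11.0 × (1 − e^(−0.228×4.01))
= 11.0 × (1 − 0.4008) = 11.0 × 0.5992 = 6.591 mg/L.

y ≈ 6.59 mg/L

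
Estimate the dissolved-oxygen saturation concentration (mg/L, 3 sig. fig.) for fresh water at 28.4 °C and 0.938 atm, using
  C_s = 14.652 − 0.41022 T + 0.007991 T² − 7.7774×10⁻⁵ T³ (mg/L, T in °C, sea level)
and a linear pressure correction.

At sea level: C_s = 14.652 − 0.41022×28.4 + 0.007991×28.4² − 7.7774×10⁻⁵×28.4³ = 7.665 mg/L.
Pressure correction: C_s' = 7.665 × 0.938 = 7.190 mg/L.

C_s ≈ 7.19 mg/L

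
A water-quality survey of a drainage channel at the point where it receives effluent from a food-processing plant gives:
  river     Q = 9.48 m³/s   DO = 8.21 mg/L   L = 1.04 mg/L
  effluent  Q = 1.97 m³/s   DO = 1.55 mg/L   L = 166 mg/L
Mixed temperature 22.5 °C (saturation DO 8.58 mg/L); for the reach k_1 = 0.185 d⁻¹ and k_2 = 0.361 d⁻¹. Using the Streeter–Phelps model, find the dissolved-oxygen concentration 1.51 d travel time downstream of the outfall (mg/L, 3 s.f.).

DO ≈ 2.24 mg/L

Mixed DO = (9.48×8.21 + 1.97×1.55)/(9.48+1.97) = 80.88/11.45 = 7.064 mg/L.
Mixed L₀ = (9.48×1.04 + 1.97×166)/(11.45) = 336.9/11.45 = 29.42 mg/L.
Initial deficit D₀ = C_s − DO₀ = 8.58 − 7.064 = 1.516 mg/L.
D(1.51) = [0.185×29.42/(0.361−0.185)](e^(−0.185×1.51) − e^(−0.361×1.51)) + 1.516 e^(−0.361×1.51)
= 30.93 × (0.7563 − 0.5798) + 1.516 × 0.5798 = 6.337 mg/L.
DO = 8.58 − 6.337 = 2.243 mg/L.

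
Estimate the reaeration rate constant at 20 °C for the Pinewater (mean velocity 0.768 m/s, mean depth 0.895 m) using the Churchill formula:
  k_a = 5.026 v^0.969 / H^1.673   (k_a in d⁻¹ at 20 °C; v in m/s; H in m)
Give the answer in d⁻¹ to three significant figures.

k_a ≈ 4.69 d⁻¹

k_a = 5.026 × 0.768^0.969 / 0.895^1.673 = 5.026 × 0.7743 / 0.8306 = 4.685 d⁻¹.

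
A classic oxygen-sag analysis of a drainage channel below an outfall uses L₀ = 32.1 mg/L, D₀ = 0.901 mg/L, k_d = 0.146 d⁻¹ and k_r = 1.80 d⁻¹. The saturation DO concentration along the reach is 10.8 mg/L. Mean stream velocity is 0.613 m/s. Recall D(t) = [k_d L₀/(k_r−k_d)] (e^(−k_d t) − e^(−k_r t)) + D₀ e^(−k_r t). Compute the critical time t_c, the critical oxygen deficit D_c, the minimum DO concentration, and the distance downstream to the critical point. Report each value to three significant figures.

t_c ≈ 1.29 d; D_c ≈ 2.16 mg/L; min DO ≈ 8.64 mg/L; x_c ≈ 68.2 km

t_c = [1/(k_r−k_d)] ln[(k_r/k_d)(1 − D₀(k_r−k_d)/(k_d L₀))]
= [1/(1.80−0.146)] ln[(1.80/0.146)(1 − 0.901×1.654/(0.146×32.1))]
= (1/1.654) ln[12.33 × 0.6820] = 0.6046 × ln(8.408) = 0.6046 × 2.129 = 1.287 d.
D_c = (k_d/k_r) L₀ e^(−k_d t_c) = (0.146/1.80) × 32.1 × e^(−0.146×1.287) = 0.08111 × 32.1 × 0.8287 = 2.158 mg/L.
Minimum DO = C_s − D_c = 10.8 − 2.158 = 8.642 mg/L.
x_c = v t_c = 0.613 m/s × 1.287 d × 86400 s/d = 68180 m ≈ 68.2 km.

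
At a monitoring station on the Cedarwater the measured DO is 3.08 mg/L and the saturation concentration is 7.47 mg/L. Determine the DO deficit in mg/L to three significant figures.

D = C_s − C = 7.47 − 3.08 = 4.39 mg/L.

D ≈ 4.39 mg/L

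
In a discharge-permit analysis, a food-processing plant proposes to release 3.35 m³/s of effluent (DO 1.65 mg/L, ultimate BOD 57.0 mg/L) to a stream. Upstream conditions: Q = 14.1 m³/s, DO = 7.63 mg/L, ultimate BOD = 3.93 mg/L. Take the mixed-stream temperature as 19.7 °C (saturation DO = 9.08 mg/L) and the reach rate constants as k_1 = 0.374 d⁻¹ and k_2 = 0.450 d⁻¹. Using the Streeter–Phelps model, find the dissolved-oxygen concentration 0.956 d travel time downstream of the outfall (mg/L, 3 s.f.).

DO ≈ 3.99 mg/L

Mixed DO = (14.1×7.63 + 3.35×1.65)/(14.1+3.35) = 113.1/17.45 = 6.482 mg/L.
Mixed L₀ = (14.1×3.93 + 3.35×57.0)/(17.45) = 246.4/17.45 = 14.12 mg/L.
Initial deficit D₀ = C_s − DO₀ = 9.08 − 6.482 = 2.598 mg/L.
D(0.956) = [0.374×14.12/(0.450−0.374)](e^(−0.374×0.956) − e^(−0.450×0.956)) + 2.598 e^(−0.450×0.956)
= 69.48 × (0.6994 − 0.6504) + 2.598 × 0.6504 = 5.095 mg/L.
DO = 9.08 − 5.095 = 3.985 mg/L.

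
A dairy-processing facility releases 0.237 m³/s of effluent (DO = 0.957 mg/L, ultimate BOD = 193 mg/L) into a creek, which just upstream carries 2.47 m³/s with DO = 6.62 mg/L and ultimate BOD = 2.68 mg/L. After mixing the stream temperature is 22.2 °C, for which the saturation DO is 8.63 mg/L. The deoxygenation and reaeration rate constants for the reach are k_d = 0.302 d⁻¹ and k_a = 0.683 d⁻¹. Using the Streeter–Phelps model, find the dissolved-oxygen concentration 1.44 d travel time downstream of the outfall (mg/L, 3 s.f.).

Mixed DO = (2.47×6.62 + 0.237×0.957)/(2.47+0.237) = 16.58/2.707 = 6.124 mg/L.
Mixed L₀ = (2.47×2.68 + 0.237×193)/(2.707) = 52.36/2.707 = 19.34 mg/L.
Initial deficit D₀ = C_s − DO₀ = 8.63 − 6.124 = 2.506 mg/L.
D(1.44) = [0.302×19.34/(0.683−0.302)](e^(−0.302×1.44) − e^(−0.683×1.44)) + 2.506 e^(−0.683×1.44)
= 15.33 × (0.6473 − 0.3740) + 2.506 × 0.3740 = 5.128 mg/L.
DO = 8.63 − 5.128 = 3.502 mg/L.

DO ≈ 3.50 mg/L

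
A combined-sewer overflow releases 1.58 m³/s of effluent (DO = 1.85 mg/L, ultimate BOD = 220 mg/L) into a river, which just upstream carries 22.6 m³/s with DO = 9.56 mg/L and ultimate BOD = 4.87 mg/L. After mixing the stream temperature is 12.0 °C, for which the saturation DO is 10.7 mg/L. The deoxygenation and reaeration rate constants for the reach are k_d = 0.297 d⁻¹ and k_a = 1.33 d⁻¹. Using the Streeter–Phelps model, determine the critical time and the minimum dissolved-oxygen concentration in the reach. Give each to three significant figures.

Mixed DO = (22.6×9.56 + 1.58×1.85)/(22.6+1.58) = 219.0/24.18 = 9.056 mg/L.
Mixed L₀ = (22.6×4.87 + 1.58×220)/(24.18) = 457.7/24.18 = 18.93 mg/L.
Initial deficit D₀ = C_s − DO₀ = 10.7 − 9.056 = 1.644 mg/L.
t_c = (1/1.033) ln[(1.33/0.297)(1 − 1.644×1.033/(0.297×18.93))] = 0.9681 × ln(3.125) = 1.103 d.
D_c = (0.297/1.33) × 18.93 × e^(−0.297×1.103) = 0.2233 × 18.93 × 0.7206 = 3.046 mg/L.
Minimum DO = 10.7 − 3.046 = 7.654 mg/L.

t_c ≈ 1.10 d; minimum DO ≈ 7.65 mg/L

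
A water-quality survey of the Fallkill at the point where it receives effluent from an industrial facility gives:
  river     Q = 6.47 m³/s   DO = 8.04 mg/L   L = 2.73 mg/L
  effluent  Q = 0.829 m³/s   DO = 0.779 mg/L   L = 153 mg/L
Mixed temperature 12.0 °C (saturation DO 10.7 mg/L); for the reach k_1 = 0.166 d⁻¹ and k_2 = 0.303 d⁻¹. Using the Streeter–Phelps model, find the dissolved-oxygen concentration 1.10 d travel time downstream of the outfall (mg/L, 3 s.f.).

DO ≈ 5.41 mg/L

Mixed DO = (6.47×8.04 + 0.829×0.779)/(6.47+0.829) = 52.66/7.299 = 7.215 mg/L.
Mixed L₀ = (6.47×2.73 + 0.829×153)/(7.299) = 144.5/7.299 = 19.80 mg/L.
Initial deficit D₀ = C_s − DO₀ = 10.7 − 7.215 = 3.485 mg/L.
D(1.10) = [0.166×19.80/(0.303−0.166)](e^(−0.166×1.10) − e^(−0.303×1.10)) + 3.485 e^(−0.303×1.10)
= 23.99 × (0.8331 − 0.7166) + 3.485 × 0.7166 = 5.293 mg/L.
DO = 10.7 − 5.293 = 5.407 mg/L.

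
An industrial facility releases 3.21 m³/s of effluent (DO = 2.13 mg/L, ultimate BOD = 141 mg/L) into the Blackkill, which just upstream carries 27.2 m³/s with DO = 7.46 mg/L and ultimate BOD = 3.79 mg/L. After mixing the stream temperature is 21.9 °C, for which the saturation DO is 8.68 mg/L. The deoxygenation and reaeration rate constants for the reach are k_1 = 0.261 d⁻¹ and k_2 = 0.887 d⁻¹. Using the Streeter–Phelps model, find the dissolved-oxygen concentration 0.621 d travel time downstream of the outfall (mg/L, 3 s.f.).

Mixed DO = (27.2×7.46 + 3.21×2.13)/(27.2+3.21) = 209.7/30.41 = 6.897 mg/L.
Mixed L₀ = (27.2×3.79 + 3.21×141)/(30.41) = 555.7/30.41 = 18.27 mg/L.
Initial deficit D₀ = C_s − DO₀ = 8.68 − 6.897 = 1.783 mg/L.
D(0.621) = [0.261×18.27/(0.887−0.261)](e^(−0.261×0.621) − e^(−0.887×0.621)) + 1.783 e^(−0.887×0.621)
= 7.619 × (0.8504 − 0.5765) + 1.783 × 0.5765 = 3.114 mg/L.
DO = 8.68 − 3.114 = 5.566 mg/L.

DO ≈ 5.57 mg/L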